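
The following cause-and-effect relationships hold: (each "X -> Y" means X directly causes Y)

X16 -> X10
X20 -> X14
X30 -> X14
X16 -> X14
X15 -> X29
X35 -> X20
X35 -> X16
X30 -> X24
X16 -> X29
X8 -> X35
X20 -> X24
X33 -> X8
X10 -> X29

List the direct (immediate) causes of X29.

Upstream contributors include X33, X8, X35, but only X10, X15, X16 feed directly into X29.

X10, X15, X16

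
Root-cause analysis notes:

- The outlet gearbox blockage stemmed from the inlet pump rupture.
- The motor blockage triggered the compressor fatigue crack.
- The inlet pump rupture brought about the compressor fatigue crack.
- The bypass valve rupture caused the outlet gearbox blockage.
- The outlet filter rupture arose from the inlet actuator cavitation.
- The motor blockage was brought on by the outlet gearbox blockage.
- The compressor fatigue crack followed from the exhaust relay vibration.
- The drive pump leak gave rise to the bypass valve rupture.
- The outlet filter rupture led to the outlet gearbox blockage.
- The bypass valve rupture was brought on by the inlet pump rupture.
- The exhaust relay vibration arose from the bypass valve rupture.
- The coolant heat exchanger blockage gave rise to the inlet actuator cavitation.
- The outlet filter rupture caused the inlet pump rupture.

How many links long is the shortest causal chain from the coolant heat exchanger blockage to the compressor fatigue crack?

Shortest chain: the coolant heat exchanger blockage → the inlet actuator cavitation → the outlet filter rupture → the inlet pump rupture → the compressor fatigue crack.

4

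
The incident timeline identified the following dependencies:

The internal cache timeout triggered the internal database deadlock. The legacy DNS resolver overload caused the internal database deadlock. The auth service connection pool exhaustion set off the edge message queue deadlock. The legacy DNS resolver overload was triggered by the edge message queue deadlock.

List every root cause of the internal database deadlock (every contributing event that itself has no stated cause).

Tracing upstream from the internal database deadlock: the internal database deadlock ← the internal cache timeout.
A separate upstream branch: the internal database deadlock ← the legacy DNS resolver overload ← the edge message queue deadlock ← the auth service connection pool exhaustion.
Each of those chain origins has no stated cause.

the auth service connection pool exhaustion, the internal cache timeout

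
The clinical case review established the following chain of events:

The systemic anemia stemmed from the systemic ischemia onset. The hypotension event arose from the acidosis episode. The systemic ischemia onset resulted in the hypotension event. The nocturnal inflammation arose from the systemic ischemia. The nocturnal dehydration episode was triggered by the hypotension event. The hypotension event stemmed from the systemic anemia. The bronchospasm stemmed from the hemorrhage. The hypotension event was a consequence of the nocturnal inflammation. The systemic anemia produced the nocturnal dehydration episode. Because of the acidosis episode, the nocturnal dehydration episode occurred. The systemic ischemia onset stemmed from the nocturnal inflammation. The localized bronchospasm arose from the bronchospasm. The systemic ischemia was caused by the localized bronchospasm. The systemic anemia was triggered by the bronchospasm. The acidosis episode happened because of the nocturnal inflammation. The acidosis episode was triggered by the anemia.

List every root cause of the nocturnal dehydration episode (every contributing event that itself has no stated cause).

Tracing upstream from the nocturnal dehydration episode: the nocturnal dehydration episode ← the systemic anemia ← the bronchospasm ← the hemorrhage.
A separate upstream branch: the nocturnal dehydration episode ← the acidosis episode ← the anemia.
Each of those chain origins has no stated cause.

the anemia, the hemorrhage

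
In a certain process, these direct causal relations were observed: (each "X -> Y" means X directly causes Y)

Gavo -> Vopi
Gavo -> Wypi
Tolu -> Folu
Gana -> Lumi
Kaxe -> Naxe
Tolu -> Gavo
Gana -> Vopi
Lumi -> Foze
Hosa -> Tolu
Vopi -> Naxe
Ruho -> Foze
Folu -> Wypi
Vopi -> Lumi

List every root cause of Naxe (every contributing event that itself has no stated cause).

Gana, Hosa, Kaxe

Tracing upstream from Naxe: Naxe ← Vopi ← Gavo ← Tolu ← Hosa.
A separate upstream branch: Naxe ← Vopi ← Gana.
A separate upstream branch: Naxe ← Kaxe.
Each of those chain origins has no stated cause.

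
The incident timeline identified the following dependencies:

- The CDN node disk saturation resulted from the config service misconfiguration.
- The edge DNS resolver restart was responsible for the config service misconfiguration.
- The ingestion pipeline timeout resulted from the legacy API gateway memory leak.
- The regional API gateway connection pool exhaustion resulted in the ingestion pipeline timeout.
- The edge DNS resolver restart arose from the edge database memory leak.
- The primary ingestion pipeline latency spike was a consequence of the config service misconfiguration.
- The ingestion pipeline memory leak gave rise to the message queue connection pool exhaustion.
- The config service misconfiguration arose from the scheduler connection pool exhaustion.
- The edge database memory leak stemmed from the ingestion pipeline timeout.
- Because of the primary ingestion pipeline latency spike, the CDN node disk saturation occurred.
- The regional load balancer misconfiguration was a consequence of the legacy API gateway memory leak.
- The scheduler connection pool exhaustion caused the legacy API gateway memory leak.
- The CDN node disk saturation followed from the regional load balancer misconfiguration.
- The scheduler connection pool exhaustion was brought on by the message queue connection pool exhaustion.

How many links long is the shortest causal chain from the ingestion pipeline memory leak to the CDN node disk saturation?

4

Shortest chain: the ingestion pipeline memory leak → the message queue connection pool exhaustion → the scheduler connection pool exhaustion → the config service misconfiguration → the CDN node disk saturation.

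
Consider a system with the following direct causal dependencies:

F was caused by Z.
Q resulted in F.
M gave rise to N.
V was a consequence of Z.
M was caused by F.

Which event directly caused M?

Upstream contributors include Z, Q, but only F feeds directly into M.

F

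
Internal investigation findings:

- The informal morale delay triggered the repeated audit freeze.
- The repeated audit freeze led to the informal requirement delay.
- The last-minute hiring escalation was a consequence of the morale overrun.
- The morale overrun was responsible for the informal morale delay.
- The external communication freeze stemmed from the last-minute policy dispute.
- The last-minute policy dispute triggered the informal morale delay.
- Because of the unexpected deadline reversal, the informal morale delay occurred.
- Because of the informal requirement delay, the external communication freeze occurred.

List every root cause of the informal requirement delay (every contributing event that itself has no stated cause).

the last-minute policy dispute, the morale overrun, the unexpected deadline reversal

Tracing upstream from the informal requirement delay: the informal requirement delay ← the repeated audit freeze ← the informal morale delay ← the morale overrun.
A separate upstream branch: the informal requirement delay ← the repeated audit freeze ← the informal morale delay ← the last-minute policy dispute.
A separate upstream branch: the informal requirement delay ← the repeated audit freeze ← the informal morale delay ← the unexpected deadline reversal.
Each of those chain origins has no stated cause.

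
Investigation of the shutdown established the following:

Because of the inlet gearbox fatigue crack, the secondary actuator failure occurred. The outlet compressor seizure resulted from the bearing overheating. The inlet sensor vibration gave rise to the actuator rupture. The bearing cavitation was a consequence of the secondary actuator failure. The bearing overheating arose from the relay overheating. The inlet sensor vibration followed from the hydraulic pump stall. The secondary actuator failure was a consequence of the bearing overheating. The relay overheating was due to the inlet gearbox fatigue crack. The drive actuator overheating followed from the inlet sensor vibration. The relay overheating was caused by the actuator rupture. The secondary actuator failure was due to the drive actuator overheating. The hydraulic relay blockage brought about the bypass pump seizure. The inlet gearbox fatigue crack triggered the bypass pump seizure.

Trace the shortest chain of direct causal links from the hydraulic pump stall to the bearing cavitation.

the hydraulic pump stall → the inlet sensor vibration
the inlet sensor vibration → the drive actuator overheating
the drive actuator overheating → the secondary actuator failure
the secondary actuator failure → the bearing cavitation
Length: 4 steps.

the hydraulic pump stall → the inlet sensor vibration → the drive actuator overheating → the secondary actuator failure → the bearing cavitation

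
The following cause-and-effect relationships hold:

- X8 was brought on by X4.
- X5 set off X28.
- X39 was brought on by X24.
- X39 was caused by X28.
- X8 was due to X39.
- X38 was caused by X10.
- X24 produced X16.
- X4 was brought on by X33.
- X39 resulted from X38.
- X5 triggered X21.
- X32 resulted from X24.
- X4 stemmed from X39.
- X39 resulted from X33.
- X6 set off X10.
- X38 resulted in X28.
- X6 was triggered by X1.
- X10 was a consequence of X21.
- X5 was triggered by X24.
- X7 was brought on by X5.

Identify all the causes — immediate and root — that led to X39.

Immediate causes of X39: X24, X33, X38, X28.
Further upstream: X1, X5, X6, X21, X10.

X1, X10, X21, X24, X28, X33, X38, X5, X6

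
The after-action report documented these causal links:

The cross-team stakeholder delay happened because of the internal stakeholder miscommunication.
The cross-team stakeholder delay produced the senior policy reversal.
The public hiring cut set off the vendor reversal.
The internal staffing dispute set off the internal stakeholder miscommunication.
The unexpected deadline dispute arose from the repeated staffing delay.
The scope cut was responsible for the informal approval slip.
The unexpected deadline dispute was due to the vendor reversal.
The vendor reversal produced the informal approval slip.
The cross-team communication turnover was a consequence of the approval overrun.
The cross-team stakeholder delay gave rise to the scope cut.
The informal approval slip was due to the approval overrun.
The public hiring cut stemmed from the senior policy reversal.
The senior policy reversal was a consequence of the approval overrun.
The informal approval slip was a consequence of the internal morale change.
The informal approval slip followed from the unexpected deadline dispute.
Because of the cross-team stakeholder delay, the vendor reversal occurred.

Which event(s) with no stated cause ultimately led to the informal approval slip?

Tracing upstream from the informal approval slip: the informal approval slip ← the unexpected deadline dispute ← the repeated staffing delay.
A separate upstream branch: the informal approval slip ← the vendor reversal ← the cross-team stakeholder delay ← the internal stakeholder miscommunication ← the internal staffing dispute.
A separate upstream branch: the informal approval slip ← the approval overrun.
A separate upstream branch: the informal approval slip ← the internal morale change.
Each of those chain origins has no stated cause.

the approval overrun, the internal morale change, the internal staffing dispute, the repeated staffing delay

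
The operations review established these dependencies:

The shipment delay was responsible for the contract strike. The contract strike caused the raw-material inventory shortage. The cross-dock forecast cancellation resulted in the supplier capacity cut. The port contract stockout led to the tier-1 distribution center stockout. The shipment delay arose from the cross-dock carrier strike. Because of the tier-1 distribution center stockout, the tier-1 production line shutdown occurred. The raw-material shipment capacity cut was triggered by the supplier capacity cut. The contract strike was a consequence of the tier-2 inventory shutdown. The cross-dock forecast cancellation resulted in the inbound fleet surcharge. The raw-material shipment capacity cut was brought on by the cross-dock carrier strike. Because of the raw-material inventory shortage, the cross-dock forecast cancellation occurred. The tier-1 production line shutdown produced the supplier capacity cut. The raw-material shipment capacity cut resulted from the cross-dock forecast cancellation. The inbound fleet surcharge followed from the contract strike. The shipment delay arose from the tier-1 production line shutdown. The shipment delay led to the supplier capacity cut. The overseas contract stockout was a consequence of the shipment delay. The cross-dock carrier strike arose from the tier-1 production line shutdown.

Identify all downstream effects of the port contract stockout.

Direct effects: the tier-1 distribution center stockout.
2 steps out: the tier-1 production line shutdown.
3 steps out: the cross-dock carrier strike, the shipment delay, the supplier capacity cut.
4 steps out: the contract strike, the overseas contract stockout, the raw-material shipment capacity cut.
5 steps out: the raw-material inventory shortage, the inbound fleet surcharge.
6 steps out: the cross-dock forecast cancellation.
Not reachable from it: the tier-2 inventory shutdown.

the contract strike, the cross-dock carrier strike, the cross-dock forecast cancellation, the inbound fleet surcharge, the overseas contract stockout, the raw-material inventory shortage, the raw-material shipment capacity cut, the shipment delay, the supplier capacity cut, the tier-1 distribution center stockout, the tier-1 production line shutdown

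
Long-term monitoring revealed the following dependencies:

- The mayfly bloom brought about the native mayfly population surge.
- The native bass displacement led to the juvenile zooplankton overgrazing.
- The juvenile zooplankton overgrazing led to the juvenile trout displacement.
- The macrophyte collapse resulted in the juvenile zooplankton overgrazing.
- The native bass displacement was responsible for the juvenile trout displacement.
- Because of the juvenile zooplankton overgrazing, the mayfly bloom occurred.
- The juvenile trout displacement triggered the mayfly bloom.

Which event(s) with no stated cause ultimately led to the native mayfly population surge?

Tracing upstream from the native mayfly population surge: the native mayfly population surge ← the mayfly bloom ← the juvenile zooplankton overgrazing ← the native bass displacement.
A separate upstream branch: the native mayfly population surge ← the mayfly bloom ← the juvenile zooplankton overgrazing ← the macrophyte collapse.
Each of those chain origins has no stated cause.

the macrophyte collapse, the native bass displacement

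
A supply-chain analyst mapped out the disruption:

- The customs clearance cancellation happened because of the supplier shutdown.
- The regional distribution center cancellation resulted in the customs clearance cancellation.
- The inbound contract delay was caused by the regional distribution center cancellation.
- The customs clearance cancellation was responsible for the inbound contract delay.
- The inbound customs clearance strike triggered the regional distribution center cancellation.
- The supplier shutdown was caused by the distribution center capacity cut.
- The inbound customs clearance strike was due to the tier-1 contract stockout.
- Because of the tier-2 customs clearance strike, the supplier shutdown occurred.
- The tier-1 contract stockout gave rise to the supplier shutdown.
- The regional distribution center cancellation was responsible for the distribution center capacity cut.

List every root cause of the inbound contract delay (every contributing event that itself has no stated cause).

Tracing upstream from the inbound contract delay: the inbound contract delay ← the regional distribution center cancellation ← the inbound customs clearance strike ← the tier-1 contract stockout.
A separate upstream branch: the inbound contract delay ← the customs clearance cancellation ← the supplier shutdown ← the tier-2 customs clearance strike.
Each of those chain origins has no stated cause.

the tier-1 contract stockout, the tier-2 customs clearance strike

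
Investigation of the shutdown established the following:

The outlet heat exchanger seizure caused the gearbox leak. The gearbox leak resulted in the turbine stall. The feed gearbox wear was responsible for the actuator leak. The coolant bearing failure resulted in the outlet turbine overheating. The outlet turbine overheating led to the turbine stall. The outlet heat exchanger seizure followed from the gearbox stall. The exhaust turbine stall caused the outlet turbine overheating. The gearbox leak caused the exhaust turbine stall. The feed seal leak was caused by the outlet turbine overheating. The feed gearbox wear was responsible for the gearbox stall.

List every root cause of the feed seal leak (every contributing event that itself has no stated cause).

Tracing upstream from the feed seal leak: the feed seal leak ← the outlet turbine overheating ← the exhaust turbine stall ← the gearbox leak ← the outlet heat exchanger seizure ← the gearbox stall ← the feed gearbox wear.
A separate upstream branch: the feed seal leak ← the outlet turbine overheating ← the coolant bearing failure.
Each of those chain origins has no stated cause.

the coolant bearing failure, the feed gearbox wear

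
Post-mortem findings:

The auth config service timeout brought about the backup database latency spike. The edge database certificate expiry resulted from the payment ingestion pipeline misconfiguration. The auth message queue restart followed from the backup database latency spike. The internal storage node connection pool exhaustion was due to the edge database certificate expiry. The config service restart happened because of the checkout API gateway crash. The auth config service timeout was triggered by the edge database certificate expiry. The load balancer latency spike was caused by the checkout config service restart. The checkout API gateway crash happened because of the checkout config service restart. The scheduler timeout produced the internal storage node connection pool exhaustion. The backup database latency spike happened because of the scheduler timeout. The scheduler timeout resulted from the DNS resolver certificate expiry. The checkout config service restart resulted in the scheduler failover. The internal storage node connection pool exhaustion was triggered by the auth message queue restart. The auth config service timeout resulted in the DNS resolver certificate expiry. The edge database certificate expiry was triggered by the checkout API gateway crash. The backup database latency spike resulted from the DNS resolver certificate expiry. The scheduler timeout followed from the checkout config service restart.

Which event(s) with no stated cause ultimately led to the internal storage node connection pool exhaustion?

the checkout config service restart, the payment ingestion pipeline misconfiguration

Tracing upstream from the internal storage node connection pool exhaustion: the internal storage node connection pool exhaustion ← the scheduler timeout ← the checkout config service restart.
A separate upstream branch: the internal storage node connection pool exhaustion ← the edge database certificate expiry ← the payment ingestion pipeline misconfiguration.
Each of those chain origins has no stated cause.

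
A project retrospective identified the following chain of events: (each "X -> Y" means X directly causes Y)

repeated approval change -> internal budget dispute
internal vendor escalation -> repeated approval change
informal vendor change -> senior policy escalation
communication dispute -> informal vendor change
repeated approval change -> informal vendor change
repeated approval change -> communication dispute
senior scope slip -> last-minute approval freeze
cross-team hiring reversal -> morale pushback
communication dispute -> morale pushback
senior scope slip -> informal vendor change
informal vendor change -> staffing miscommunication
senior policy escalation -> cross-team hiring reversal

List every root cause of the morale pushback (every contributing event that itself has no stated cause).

the internal vendor escalation, the senior scope slip

Tracing upstream from the morale pushback: the morale pushback ← the communication dispute ← the repeated approval change ← the internal vendor escalation.
A separate upstream branch: the morale pushback ← the cross-team hiring reversal ← the senior policy escalation ← the informal vendor change ← the senior scope slip.
Each of those chain origins has no stated cause.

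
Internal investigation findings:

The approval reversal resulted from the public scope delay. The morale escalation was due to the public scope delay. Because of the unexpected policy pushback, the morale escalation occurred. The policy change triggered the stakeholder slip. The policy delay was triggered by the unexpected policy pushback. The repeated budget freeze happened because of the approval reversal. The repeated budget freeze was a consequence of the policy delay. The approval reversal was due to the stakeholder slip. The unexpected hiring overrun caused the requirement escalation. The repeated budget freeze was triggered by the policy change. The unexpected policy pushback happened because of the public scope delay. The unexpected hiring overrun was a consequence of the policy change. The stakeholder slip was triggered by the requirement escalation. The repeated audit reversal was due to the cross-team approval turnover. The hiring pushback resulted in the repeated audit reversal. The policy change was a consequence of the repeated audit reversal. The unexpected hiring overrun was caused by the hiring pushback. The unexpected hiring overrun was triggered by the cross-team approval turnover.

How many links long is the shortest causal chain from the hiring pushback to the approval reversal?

Shortest chain: the hiring pushback → the repeated audit reversal → the policy change → the stakeholder slip → the approval reversal.

4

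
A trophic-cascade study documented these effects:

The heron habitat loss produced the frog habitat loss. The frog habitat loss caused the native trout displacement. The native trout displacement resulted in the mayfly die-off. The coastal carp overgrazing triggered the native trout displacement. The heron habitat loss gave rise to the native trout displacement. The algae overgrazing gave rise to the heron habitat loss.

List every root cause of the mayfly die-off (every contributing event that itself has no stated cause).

the algae overgrazing, the coastal carp overgrazing

Tracing upstream from the mayfly die-off: the mayfly die-off ← the native trout displacement ← the heron habitat loss ← the algae overgrazing.
A separate upstream branch: the mayfly die-off ← the native trout displacement ← the coastal carp overgrazing.
Each of those chain origins has no stated cause.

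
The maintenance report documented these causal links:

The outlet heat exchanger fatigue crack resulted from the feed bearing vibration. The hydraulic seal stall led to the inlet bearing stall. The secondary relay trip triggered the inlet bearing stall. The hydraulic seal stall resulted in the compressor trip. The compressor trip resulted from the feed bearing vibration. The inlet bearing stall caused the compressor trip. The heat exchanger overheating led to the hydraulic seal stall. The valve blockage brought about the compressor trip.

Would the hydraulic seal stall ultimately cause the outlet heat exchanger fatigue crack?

No

The hydraulic seal stall leads to the inlet bearing stall, the compressor trip; the outlet heat exchanger fatigue crack is not among them.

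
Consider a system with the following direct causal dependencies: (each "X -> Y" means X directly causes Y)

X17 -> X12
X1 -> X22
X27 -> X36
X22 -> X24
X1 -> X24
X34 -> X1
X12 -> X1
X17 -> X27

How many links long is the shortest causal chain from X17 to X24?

3

Shortest chain: X17 → X12 → X1 → X24.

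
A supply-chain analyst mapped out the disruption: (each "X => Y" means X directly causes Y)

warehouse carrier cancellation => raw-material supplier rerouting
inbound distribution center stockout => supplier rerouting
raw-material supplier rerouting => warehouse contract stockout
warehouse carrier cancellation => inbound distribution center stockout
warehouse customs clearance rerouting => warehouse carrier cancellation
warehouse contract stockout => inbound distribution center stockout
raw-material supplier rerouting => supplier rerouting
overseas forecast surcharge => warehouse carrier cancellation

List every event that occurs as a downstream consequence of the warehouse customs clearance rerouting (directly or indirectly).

the inbound distribution center stockout, the raw-material supplier rerouting, the supplier rerouting, the warehouse carrier cancellation, the warehouse contract stockout

Direct effects: the warehouse carrier cancellation.
2 steps out: the raw-material supplier rerouting, the inbound distribution center stockout.
3 steps out: the warehouse contract stockout, the supplier rerouting.
Not reachable from it: the overseas forecast surcharge.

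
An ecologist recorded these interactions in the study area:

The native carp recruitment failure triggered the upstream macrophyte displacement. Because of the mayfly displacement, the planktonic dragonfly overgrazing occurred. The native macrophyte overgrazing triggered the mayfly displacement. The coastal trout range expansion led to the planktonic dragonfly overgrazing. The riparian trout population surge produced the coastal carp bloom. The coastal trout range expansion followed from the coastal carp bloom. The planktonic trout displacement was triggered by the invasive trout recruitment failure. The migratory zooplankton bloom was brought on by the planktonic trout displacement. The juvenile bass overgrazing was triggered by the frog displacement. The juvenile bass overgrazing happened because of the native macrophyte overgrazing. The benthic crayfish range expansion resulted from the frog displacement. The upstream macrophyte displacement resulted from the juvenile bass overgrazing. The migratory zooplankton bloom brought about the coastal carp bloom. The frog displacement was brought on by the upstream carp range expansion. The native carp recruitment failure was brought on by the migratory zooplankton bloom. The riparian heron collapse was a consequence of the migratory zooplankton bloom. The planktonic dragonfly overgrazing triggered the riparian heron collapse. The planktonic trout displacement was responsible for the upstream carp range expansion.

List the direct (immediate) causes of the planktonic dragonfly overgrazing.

the coastal trout range expansion, the mayfly displacement

Upstream contributors include the invasive trout recruitment failure, the planktonic trout displacement, the native macrophyte overgrazing, the migratory zooplankton bloom, the riparian trout population surge, the coastal carp bloom, but only the coastal trout range expansion, the mayfly displacement feed directly into the planktonic dragonfly overgrazing.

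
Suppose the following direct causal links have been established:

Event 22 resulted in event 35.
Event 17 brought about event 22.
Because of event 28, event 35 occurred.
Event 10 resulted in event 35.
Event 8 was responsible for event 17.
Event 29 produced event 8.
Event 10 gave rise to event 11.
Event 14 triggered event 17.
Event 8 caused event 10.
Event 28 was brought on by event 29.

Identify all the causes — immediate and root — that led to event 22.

event 14, event 17, event 29, event 8

Immediate cause of event 22: event 17.
Further upstream: event 29, event 8, event 14.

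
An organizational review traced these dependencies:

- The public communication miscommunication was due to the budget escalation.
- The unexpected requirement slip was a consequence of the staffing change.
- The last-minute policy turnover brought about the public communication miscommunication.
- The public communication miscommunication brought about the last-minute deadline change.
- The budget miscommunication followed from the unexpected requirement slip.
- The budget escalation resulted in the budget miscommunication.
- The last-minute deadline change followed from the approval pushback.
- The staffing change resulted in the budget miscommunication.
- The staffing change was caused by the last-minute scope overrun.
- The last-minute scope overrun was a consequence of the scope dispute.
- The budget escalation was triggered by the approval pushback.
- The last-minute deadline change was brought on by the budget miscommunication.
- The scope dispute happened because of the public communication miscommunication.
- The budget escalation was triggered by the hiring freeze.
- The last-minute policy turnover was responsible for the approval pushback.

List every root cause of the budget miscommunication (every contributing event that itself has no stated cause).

the hiring freeze, the last-minute policy turnover

Tracing upstream from the budget miscommunication: the budget miscommunication ← the budget escalation ← the approval pushback ← the last-minute policy turnover.
A separate upstream branch: the budget miscommunication ← the budget escalation ← the hiring freeze.
Each of those chain origins has no stated cause.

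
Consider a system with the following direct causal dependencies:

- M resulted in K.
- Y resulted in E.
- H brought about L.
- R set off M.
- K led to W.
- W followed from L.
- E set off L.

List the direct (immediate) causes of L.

Upstream contributors include Y, but only E, H feed directly into L.

E, H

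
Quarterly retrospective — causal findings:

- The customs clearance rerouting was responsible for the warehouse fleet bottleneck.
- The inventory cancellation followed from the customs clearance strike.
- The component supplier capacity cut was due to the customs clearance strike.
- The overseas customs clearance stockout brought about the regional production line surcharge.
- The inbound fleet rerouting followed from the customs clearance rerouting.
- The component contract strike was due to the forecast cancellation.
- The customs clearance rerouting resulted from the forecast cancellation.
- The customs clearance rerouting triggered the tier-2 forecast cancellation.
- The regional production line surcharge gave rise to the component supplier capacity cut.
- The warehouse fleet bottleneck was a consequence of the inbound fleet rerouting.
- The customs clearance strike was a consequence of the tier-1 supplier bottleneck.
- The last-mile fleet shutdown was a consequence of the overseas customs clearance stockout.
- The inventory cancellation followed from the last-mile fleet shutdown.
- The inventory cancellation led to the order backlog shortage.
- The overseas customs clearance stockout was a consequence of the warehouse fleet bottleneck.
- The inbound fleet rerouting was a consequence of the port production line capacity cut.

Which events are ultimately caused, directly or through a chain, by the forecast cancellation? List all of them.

Direct effects: the customs clearance rerouting, the component contract strike.
2 steps out: the inbound fleet rerouting, the warehouse fleet bottleneck, the tier-2 forecast cancellation.
3 steps out: the overseas customs clearance stockout.
4 steps out: the last-mile fleet shutdown, the regional production line surcharge.
5 steps out: the inventory cancellation, the component supplier capacity cut.
6 steps out: the order backlog shortage.
Not reachable from it: the port production line capacity cut, the tier-1 supplier bottleneck, the customs clearance strike.

the component contract strike, the component supplier capacity cut, the customs clearance rerouting, the inbound fleet rerouting, the inventory cancellation, the last-mile fleet shutdown, the order backlog shortage, the overseas customs clearance stockout, the regional production line surcharge, the tier-2 forecast cancellation, the warehouse fleet bottleneck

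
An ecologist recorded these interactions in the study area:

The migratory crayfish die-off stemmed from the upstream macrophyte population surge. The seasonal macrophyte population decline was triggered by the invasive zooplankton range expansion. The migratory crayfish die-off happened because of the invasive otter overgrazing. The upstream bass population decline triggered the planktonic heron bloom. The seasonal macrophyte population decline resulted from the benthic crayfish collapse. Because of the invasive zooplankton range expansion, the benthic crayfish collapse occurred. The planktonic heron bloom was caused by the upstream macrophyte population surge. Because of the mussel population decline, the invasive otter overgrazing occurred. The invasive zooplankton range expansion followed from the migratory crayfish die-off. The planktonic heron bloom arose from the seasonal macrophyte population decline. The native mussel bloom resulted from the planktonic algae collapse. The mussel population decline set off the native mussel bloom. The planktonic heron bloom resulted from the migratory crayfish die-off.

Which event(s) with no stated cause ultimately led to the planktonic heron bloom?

Tracing upstream from the planktonic heron bloom: the planktonic heron bloom ← the migratory crayfish die-off ← the invasive otter overgrazing ← the mussel population decline.
A separate upstream branch: the planktonic heron bloom ← the upstream macrophyte population surge.
A separate upstream branch: the planktonic heron bloom ← the upstream bass population decline.
Each of those chain origins has no stated cause.

the mussel population decline, the upstream bass population decline, the upstream macrophyte population surge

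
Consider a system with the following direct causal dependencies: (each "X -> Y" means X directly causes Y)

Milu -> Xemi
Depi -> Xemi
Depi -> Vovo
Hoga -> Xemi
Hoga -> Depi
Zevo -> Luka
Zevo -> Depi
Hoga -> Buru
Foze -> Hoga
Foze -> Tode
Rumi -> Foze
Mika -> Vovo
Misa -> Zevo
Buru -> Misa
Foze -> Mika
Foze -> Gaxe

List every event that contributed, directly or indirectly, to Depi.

Immediate causes of Depi: Hoga, Zevo.
Further upstream: Rumi, Foze, Buru, Misa.

Buru, Foze, Hoga, Misa, Rumi, Zevo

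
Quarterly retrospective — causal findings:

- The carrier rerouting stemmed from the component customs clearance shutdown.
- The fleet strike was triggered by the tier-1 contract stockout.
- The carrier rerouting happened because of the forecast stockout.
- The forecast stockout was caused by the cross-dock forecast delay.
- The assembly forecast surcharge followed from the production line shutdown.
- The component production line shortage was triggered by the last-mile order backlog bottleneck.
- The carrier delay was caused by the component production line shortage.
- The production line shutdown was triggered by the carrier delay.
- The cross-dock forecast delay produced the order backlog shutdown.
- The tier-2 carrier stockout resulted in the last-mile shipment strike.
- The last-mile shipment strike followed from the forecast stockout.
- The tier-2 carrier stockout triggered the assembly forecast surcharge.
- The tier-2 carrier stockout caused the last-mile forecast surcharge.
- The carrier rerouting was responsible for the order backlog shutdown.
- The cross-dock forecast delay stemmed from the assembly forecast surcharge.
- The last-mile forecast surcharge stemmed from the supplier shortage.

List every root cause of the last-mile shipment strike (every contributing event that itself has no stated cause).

the last-mile order backlog bottleneck, the tier-2 carrier stockout

Tracing upstream from the last-mile shipment strike: the last-mile shipment strike ← the tier-2 carrier stockout.
A separate upstream branch: the last-mile shipment strike ← the forecast stockout ← the cross-dock forecast delay ← the assembly forecast surcharge ← the production line shutdown ← the carrier delay ← the component production line shortage ← the last-mile order backlog bottleneck.
Each of those chain origins has no stated cause.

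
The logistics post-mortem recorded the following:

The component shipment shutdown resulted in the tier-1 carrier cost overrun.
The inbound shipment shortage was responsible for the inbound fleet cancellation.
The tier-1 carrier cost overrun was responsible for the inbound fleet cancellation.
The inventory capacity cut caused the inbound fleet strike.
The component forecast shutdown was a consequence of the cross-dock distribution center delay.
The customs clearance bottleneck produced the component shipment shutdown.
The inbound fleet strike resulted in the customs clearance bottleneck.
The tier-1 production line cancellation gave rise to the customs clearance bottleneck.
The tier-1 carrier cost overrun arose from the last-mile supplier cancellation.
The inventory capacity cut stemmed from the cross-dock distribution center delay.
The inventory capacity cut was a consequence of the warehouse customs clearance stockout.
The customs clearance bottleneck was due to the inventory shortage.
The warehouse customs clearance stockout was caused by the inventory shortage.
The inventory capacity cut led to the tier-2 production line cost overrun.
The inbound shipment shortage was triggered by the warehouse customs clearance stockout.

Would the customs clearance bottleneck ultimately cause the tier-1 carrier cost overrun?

Yes

There is a causal chain: the customs clearance bottleneck → the component shipment shutdown → the tier-1 carrier cost overrun.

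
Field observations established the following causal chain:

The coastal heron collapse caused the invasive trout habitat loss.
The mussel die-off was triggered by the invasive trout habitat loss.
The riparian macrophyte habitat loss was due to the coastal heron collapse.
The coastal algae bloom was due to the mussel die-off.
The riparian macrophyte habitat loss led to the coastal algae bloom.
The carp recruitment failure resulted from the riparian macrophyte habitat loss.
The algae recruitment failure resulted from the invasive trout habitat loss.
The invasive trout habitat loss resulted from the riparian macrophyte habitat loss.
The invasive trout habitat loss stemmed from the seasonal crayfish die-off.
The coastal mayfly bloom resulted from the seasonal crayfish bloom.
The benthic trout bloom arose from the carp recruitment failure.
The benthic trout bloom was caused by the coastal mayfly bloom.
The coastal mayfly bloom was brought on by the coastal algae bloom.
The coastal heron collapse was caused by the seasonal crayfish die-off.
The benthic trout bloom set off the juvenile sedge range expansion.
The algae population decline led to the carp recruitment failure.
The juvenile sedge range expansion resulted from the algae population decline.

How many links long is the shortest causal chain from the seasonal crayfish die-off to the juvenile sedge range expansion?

5

Shortest chain: the seasonal crayfish die-off → the coastal heron collapse → the riparian macrophyte habitat loss → the carp recruitment failure → the benthic trout bloom → the juvenile sedge range expansion.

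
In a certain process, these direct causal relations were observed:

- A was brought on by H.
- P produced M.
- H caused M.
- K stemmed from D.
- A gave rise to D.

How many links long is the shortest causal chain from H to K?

3

Shortest chain: H → A → D → K.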